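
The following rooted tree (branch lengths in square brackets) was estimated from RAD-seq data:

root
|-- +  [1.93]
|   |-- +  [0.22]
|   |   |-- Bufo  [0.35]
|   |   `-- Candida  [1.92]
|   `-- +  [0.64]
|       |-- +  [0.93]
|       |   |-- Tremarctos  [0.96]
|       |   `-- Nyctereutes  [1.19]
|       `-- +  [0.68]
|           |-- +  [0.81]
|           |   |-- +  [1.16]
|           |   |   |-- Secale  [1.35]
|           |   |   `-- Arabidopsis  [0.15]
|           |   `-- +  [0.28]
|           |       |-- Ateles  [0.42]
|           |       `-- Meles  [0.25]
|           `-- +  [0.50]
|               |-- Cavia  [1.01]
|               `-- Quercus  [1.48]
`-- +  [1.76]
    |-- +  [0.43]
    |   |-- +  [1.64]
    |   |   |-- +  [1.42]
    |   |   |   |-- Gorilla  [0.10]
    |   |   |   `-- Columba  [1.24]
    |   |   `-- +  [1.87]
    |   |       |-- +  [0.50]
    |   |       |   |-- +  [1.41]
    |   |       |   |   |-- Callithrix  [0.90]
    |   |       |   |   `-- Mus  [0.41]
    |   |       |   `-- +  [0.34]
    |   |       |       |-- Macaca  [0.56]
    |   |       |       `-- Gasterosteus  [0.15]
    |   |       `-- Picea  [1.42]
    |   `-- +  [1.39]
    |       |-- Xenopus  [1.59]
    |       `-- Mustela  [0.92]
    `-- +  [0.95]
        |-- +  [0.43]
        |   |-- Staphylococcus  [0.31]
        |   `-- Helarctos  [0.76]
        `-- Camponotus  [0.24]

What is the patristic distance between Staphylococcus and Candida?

7.52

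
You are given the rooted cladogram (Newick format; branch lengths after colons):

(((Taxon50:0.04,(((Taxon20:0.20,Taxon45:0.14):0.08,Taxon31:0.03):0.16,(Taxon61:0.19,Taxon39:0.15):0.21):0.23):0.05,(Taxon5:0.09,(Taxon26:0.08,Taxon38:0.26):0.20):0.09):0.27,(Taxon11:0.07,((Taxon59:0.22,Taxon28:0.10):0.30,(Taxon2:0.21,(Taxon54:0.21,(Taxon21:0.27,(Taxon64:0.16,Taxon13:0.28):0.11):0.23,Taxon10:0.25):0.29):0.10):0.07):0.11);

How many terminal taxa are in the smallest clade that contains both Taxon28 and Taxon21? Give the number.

8

The MRCA of Taxon28 and Taxon21 is the node subtending ((Taxon59,Taxon28),(Taxon2,(Taxon54,(Taxon21,(Taxon64,Taxon13)),Taxon10))).
That clade contains 8 terminal taxa: Taxon10, Taxon13, Taxon2, Taxon21, Taxon28, Taxon54, Taxon59, Taxon64.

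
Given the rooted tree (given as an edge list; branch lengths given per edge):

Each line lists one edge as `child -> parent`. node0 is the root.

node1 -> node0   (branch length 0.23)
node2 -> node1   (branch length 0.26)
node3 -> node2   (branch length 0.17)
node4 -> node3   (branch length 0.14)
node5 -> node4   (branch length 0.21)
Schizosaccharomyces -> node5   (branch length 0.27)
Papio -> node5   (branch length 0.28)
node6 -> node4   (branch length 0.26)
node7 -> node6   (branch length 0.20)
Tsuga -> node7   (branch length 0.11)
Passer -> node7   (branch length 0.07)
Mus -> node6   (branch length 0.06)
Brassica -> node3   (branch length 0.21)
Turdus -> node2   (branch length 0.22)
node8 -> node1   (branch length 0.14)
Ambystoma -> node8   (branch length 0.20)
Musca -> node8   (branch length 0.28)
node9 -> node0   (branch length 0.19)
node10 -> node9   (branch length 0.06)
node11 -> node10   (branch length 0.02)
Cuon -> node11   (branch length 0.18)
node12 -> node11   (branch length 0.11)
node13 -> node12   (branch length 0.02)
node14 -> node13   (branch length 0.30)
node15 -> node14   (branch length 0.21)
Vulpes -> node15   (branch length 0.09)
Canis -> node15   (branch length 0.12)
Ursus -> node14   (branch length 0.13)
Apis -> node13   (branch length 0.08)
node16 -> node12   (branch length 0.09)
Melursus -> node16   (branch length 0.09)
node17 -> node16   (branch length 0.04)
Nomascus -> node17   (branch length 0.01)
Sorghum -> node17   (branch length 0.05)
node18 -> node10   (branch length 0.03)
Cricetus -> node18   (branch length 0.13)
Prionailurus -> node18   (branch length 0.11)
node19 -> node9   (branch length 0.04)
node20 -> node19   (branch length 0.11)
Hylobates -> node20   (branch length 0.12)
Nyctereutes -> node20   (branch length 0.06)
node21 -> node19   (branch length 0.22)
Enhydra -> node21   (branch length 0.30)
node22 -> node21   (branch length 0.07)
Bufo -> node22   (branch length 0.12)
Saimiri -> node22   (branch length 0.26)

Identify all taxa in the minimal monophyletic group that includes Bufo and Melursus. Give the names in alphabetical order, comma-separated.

Apis, Bufo, Canis, Cricetus, Cuon, Enhydra, Hylobates, Melursus, Nomascus, Nyctereutes, Prionailurus, Saimiri, Sorghum, Ursus, Vulpes

Tracing Bufo: it sits inside (Bufo,Saimiri).
Tracing Melursus: it sits inside (Melursus,(Nomascus,Sorghum)).
The smallest clade enclosing both is (((Cuon,((((Vulpes,Canis),Ursus),Apis),(Melursus,(Nomascus,Sorghum)))),(Cricetus,Prionailurus)),((Hylobates,Nyctereutes),(Enhydra,(Bufo,Saimiri)))); the answer is its 15 terminal taxa in alphabetical order.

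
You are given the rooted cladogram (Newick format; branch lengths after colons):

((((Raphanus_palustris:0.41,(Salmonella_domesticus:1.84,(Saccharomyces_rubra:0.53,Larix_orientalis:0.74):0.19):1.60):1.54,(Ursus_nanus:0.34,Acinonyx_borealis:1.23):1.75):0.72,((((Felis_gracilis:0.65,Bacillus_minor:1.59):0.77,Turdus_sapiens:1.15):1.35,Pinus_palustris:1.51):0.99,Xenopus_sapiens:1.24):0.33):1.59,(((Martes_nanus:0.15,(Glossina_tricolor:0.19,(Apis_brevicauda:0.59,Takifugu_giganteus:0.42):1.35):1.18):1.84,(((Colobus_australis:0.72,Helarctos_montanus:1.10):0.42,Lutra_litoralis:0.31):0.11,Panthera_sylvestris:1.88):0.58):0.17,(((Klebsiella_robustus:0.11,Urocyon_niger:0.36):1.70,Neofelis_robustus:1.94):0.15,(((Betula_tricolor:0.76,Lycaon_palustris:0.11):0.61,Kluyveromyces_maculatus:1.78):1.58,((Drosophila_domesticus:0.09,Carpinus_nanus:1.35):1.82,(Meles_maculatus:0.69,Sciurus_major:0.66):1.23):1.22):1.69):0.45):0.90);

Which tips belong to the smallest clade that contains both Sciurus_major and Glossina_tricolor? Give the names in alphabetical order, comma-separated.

Tracing Sciurus_major: it sits inside (Meles_maculatus,Sciurus_major).
Tracing Glossina_tricolor: it sits inside (Glossina_tricolor,(Apis_brevicauda,Takifugu_giganteus)).
The smallest clade enclosing both is (((Martes_nanus,(Glossina_tricolor,(Apis_brevicauda,Takifugu_giganteus))),(((Colobus_australis,Helarctos_montanus),Lutra_litoralis),Panthera_sylvestris)),(((Klebsiella_robustus,Urocyon_niger),Neofelis_robustus),(((Betula_tricolor,Lycaon_palustris),Kluyveromyces_maculatus),((Drosophila_domesticus,Carpinus_nanus),(Meles_maculatus,Sciurus_major))))); the answer is its 18 terminal taxa in alphabetical order.

Apis_brevicauda, Betula_tricolor, Carpinus_nanus, Colobus_australis, Drosophila_domesticus, Glossina_tricolor, Helarctos_montanus, Klebsiella_robustus, Kluyveromyces_maculatus, Lutra_litoralis, Lycaon_palustris, Martes_nanus, Meles_maculatus, Neofelis_robustus, Panthera_sylvestris, Sciurus_major, Takifugu_giganteus, Urocyon_niger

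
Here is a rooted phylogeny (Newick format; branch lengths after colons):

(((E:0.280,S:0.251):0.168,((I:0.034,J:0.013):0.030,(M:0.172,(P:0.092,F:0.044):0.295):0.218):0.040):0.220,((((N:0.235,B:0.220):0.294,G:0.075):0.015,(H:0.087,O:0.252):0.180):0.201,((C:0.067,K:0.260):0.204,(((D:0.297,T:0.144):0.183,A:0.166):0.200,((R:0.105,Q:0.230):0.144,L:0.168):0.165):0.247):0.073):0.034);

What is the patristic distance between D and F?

1.851

The path runs D → … → MRCA → … → F; the MRCA is the root of the tree.
Branch lengths along that path: 0.297 + 0.183 + 0.200 + 0.247 + 0.073 + 0.034 + 0.220 + 0.040 + 0.218 + 0.295 + 0.044 = 1.851.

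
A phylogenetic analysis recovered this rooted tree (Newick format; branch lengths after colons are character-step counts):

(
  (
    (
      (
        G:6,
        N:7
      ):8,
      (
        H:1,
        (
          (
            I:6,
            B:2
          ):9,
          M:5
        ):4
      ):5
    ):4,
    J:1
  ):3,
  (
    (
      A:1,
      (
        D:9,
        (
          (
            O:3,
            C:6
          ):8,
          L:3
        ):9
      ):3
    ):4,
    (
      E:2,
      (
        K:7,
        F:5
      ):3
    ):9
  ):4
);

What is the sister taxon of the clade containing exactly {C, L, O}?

D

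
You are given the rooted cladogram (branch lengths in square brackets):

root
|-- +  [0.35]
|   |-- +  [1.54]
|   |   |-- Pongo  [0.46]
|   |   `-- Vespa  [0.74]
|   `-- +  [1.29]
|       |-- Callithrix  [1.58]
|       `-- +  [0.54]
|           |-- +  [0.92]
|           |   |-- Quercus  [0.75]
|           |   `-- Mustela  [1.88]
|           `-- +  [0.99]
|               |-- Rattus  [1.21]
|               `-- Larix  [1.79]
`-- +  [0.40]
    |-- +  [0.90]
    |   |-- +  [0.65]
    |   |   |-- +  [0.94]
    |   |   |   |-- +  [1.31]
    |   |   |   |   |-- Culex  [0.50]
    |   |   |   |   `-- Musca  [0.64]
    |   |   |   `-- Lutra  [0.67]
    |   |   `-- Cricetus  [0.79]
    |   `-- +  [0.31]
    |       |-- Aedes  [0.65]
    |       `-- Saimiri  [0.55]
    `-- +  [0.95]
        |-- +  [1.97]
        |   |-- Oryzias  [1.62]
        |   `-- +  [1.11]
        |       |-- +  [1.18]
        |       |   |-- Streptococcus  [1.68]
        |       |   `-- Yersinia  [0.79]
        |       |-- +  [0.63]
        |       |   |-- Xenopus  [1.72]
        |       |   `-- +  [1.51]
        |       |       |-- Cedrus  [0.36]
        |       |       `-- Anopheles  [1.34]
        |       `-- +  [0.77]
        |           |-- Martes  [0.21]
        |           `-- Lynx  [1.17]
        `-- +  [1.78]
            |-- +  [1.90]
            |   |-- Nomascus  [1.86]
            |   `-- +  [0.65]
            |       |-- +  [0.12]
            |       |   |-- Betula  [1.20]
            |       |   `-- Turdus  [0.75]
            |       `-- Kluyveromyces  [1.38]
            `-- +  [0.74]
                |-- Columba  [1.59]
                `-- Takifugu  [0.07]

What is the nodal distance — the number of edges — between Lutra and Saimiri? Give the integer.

The MRCA of Lutra and Saimiri is the node subtending ((((Culex,Musca),Lutra),Cricetus),(Aedes,Saimiri)).
From Lutra up to that node: 3 branches. From Saimiri up to the same node: 2 branches. Total: 3 + 2 = 5.

5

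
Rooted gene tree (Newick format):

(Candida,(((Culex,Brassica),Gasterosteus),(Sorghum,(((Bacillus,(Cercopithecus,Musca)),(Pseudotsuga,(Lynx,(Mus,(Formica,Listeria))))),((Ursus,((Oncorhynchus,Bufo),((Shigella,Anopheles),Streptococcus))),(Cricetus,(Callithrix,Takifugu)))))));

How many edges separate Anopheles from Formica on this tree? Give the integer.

12

The MRCA of Anopheles and Formica is the node subtending (((Bacillus,(Cercopithecus,Musca)),(Pseudotsuga,(Lynx,(Mus,(Formica,Listeria))))),((Ursus,((Oncorhynchus,Bufo),((Shigella,Anopheles),Streptococcus))),(Cricetus,(Callithrix,Takifugu)))).
From Anopheles up to that node: 6 branches. From Formica up to the same node: 6 branches. Total: 6 + 6 = 12.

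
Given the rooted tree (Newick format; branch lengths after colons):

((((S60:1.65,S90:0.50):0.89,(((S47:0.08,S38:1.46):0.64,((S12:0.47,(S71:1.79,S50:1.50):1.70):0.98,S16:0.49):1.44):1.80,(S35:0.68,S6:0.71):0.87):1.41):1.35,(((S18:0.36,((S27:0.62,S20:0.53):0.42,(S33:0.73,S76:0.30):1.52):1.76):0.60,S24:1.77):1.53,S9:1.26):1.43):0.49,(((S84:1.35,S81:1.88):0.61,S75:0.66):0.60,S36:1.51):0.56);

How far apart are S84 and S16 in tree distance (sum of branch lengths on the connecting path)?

The path runs S84 → … → MRCA → … → S16; the MRCA is the root of the tree.
Branch lengths along that path: 1.35 + 0.61 + 0.60 + 0.56 + 0.49 + 1.35 + 1.41 + 1.80 + 1.44 + 0.49 = 10.10.

10.10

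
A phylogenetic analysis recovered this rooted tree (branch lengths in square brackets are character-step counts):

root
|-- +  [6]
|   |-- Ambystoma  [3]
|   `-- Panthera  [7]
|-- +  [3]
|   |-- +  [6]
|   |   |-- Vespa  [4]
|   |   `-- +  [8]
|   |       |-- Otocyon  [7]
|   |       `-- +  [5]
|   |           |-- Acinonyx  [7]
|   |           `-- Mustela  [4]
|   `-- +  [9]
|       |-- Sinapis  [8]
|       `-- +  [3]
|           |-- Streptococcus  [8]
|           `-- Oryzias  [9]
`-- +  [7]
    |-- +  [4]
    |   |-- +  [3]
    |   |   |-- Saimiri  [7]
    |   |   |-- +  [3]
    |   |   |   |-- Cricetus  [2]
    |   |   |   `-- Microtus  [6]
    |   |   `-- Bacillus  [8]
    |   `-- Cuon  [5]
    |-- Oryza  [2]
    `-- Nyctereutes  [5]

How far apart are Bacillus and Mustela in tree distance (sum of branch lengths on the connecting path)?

48

The path runs Bacillus → … → MRCA → … → Mustela; the MRCA is the root of the tree.
Branch lengths along that path: 8 + 3 + 4 + 7 + 3 + 6 + 8 + 5 + 4 = 48.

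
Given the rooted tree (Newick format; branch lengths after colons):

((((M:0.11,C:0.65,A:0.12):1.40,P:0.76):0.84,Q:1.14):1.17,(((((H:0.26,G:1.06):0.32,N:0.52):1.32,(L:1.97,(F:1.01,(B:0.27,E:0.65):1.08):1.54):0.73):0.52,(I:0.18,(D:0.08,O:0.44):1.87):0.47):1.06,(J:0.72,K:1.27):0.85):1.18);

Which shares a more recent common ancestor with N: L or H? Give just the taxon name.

H

The MRCA of N and H subtends ((H,G),N) (3 taxa).
The MRCA of N and L subtends (((H,G),N),(L,(F,(B,E)))) (7 taxa).
The first is nested inside the second, so N shares a more recent common ancestor with H.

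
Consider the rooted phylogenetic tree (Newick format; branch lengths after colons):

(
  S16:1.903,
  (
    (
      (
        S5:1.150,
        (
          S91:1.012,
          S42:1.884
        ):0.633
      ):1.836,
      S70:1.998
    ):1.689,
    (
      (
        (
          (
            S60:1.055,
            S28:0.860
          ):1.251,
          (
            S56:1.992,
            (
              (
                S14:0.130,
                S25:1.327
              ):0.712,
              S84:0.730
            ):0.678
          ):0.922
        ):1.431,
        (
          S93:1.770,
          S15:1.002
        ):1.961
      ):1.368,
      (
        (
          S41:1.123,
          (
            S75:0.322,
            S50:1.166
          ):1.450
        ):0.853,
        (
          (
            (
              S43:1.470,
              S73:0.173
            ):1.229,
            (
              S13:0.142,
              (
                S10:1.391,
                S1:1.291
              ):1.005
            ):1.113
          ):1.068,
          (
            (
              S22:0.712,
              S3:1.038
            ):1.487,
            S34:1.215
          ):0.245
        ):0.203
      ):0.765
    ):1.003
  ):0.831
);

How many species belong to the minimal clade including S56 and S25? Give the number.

The MRCA of S56 and S25 is the node subtending (S56,((S14,S25),S84)).
That clade contains 4 terminal taxa: S14, S25, S56, S84.

4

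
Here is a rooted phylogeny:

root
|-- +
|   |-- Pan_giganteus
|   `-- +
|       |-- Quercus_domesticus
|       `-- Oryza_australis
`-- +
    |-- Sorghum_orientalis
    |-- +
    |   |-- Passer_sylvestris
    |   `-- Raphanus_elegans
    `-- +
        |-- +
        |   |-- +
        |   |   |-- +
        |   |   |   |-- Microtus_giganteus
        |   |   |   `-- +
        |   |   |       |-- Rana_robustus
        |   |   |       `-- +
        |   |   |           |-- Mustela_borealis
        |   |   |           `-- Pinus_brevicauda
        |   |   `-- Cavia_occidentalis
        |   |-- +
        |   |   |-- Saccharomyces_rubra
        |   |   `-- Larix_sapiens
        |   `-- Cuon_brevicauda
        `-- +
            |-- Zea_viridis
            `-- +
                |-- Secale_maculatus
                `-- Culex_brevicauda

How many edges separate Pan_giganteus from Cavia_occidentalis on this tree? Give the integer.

The MRCA of Pan_giganteus and Cavia_occidentalis is the root of the tree.
From Pan_giganteus up to that node: 2 branches. From Cavia_occidentalis up to the same node: 5 branches. Total: 2 + 5 = 7.

7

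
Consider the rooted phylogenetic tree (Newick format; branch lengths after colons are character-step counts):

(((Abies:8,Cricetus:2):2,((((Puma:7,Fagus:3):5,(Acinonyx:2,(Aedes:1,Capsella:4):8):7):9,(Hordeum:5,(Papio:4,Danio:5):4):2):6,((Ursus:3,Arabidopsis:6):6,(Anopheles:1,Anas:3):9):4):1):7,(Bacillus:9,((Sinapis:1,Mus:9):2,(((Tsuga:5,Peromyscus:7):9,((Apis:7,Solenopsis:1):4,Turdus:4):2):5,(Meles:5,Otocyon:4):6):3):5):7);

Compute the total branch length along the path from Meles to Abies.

43

The path runs Meles → … → MRCA → … → Abies; the MRCA is the root of the tree.
Branch lengths along that path: 5 + 6 + 3 + 5 + 7 + 7 + 2 + 8 = 43.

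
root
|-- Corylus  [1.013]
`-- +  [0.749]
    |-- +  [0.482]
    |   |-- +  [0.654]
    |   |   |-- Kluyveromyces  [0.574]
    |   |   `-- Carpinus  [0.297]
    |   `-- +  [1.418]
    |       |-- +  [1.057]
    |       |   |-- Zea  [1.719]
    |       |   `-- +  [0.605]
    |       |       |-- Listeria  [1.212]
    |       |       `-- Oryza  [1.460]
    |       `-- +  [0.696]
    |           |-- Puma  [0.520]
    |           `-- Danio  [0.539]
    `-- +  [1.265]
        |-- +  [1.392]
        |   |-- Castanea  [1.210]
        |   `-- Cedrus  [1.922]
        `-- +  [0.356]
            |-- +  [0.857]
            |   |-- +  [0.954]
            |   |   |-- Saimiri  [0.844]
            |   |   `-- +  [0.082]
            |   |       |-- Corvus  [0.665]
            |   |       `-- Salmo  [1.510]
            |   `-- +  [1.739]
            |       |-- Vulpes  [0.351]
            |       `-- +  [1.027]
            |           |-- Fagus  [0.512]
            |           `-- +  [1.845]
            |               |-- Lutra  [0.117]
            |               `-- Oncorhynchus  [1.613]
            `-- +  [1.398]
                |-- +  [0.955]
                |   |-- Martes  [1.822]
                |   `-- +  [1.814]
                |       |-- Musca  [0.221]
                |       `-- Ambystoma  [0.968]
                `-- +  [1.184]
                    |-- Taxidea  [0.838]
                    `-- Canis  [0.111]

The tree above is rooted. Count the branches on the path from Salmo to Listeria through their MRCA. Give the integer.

The MRCA of Salmo and Listeria is the node subtending (((Kluyveromyces,Carpinus),((Zea,(Listeria,Oryza)),(Puma,Danio))),((Castanea,Cedrus),(((Saimiri,(Corvus,Salmo)),(Vulpes,(Fagus,(Lutra,Oncorhynchus)))),((Martes,(Musca,Ambystoma)),(Taxidea,Canis))))).
From Salmo up to that node: 6 branches. From Listeria up to the same node: 5 branches. Total: 6 + 5 = 11.

11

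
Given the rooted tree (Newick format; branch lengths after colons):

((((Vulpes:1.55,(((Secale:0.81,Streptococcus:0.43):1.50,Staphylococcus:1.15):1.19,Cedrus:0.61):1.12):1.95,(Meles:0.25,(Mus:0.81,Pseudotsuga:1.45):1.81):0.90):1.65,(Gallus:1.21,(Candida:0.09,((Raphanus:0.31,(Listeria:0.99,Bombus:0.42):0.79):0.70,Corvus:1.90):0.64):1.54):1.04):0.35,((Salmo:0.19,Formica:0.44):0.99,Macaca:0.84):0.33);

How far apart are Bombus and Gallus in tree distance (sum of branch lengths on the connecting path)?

The path runs Bombus → … → MRCA → … → Gallus; the MRCA is the node subtending (Gallus,(Candida,((Raphanus,(Listeria,Bombus)),Corvus))).
Branch lengths along that path: 0.42 + 0.79 + 0.70 + 0.64 + 1.54 + 1.21 = 5.30.

5.30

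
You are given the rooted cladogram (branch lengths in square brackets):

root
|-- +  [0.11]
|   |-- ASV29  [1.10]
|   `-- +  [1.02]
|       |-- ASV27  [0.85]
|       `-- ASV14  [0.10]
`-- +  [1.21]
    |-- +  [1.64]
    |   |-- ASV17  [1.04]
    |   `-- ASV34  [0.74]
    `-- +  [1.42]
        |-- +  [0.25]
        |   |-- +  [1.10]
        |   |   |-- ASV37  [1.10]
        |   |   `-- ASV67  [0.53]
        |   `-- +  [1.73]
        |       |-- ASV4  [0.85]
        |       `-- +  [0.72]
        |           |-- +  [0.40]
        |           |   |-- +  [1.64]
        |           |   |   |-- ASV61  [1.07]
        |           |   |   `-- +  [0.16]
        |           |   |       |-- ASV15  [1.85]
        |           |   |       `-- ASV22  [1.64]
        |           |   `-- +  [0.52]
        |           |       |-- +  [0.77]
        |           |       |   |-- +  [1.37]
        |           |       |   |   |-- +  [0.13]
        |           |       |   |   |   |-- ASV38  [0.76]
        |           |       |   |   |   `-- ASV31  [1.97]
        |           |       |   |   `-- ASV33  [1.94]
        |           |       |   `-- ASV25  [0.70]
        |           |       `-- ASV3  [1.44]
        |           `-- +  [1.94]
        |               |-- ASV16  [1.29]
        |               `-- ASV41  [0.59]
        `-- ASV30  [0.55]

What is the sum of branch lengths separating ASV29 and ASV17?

5.10

The path runs ASV29 → … → MRCA → … → ASV17; the MRCA is the root of the tree.
Branch lengths along that path: 1.10 + 0.11 + 1.21 + 1.64 + 1.04 = 5.10.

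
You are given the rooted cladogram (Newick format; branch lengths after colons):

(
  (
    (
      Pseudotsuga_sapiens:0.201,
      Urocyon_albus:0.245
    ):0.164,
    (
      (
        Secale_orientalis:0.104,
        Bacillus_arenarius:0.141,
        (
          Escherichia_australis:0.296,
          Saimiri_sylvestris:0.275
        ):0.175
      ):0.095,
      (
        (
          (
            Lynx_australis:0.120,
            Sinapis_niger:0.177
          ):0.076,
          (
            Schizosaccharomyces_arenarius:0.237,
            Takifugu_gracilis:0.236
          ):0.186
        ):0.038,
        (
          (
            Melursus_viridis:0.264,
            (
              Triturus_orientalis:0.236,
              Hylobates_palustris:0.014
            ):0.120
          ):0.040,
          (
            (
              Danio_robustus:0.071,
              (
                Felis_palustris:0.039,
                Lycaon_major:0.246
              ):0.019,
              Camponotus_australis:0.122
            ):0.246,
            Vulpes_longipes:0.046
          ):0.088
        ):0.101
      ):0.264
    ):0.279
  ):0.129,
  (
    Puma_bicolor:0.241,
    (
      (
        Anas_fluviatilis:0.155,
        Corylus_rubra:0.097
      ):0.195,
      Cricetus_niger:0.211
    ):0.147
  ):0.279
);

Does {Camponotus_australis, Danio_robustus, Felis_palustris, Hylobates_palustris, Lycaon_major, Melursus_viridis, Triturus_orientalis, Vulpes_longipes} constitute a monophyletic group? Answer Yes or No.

Yes

The most recent common ancestor of these taxa subtends ((Melursus_viridis,(Triturus_orientalis,Hylobates_palustris)),((Danio_robustus,(Felis_palustris,Lycaon_major),Camponotus_australis),Vulpes_longipes)).
That clade has exactly 8 tips — every listed taxon and nothing else — so the group is monophyletic.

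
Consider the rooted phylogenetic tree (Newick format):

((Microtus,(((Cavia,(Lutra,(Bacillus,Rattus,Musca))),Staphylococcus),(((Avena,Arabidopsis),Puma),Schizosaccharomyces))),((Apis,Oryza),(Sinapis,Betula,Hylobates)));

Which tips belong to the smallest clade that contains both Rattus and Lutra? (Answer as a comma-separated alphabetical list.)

Tracing Rattus: it sits inside (Bacillus,Rattus,Musca).
Tracing Lutra: it sits inside (Lutra,(Bacillus,Rattus,Musca)).
The smallest clade enclosing both is (Lutra,(Bacillus,Rattus,Musca)); the answer is its 4 terminal taxa in alphabetical order.

Bacillus, Lutra, Musca, Rattus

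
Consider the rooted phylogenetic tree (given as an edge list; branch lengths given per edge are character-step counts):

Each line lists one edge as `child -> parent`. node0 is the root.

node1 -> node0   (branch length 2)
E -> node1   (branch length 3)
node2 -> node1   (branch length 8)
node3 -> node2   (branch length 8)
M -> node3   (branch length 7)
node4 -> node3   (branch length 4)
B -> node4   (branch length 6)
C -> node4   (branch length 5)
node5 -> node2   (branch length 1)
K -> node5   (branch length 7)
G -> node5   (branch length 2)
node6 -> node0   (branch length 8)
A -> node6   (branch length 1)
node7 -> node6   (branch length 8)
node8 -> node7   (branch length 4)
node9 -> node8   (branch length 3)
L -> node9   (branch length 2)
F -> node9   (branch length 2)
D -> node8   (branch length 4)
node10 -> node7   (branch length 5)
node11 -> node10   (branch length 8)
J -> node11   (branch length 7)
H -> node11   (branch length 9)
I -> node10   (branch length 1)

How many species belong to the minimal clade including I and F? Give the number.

The MRCA of I and F is the node subtending (((L,F),D),((J,H),I)).
That clade contains 6 terminal taxa: D, F, H, I, J, L.

6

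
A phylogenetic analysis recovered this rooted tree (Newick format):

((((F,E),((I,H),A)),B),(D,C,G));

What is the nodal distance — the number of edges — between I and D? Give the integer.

7

The MRCA of I and D is the root of the tree.
From I up to that node: 5 branches. From D up to the same node: 2 branches. Total: 5 + 2 = 7.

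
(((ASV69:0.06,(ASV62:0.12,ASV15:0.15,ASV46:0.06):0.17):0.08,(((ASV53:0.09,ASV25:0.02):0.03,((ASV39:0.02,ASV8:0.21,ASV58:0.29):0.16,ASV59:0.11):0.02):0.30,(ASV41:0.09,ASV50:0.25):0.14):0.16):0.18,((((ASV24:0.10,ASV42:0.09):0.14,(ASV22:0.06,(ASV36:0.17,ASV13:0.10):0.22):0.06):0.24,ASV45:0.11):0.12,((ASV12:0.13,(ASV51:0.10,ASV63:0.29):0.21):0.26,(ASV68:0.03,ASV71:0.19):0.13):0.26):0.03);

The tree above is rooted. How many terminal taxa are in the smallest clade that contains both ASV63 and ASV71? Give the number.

The MRCA of ASV63 and ASV71 is the node subtending ((ASV12,(ASV51,ASV63)),(ASV68,ASV71)).
That clade contains 5 terminal taxa: ASV12, ASV51, ASV63, ASV68, ASV71.

5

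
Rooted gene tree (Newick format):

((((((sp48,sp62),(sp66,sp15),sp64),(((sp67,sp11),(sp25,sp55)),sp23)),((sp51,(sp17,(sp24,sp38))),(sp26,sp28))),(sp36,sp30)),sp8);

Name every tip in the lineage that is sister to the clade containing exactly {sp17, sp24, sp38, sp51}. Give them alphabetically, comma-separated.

The clade containing exactly {sp17, sp24, sp38, sp51} attaches to the tree at the node subtending ((sp51,(sp17,(sp24,sp38))),(sp26,sp28)).
The other lineage descending from that same node — the sister group — is (sp26,sp28); its 2 tips in alphabetical order are the answer.

sp26, sp28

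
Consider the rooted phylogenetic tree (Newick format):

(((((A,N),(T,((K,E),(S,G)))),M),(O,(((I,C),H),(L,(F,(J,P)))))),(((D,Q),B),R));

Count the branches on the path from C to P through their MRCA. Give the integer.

The MRCA of C and P is the node subtending (((I,C),H),(L,(F,(J,P)))).
From C up to that node: 3 branches. From P up to the same node: 4 branches. Total: 3 + 4 = 7.

7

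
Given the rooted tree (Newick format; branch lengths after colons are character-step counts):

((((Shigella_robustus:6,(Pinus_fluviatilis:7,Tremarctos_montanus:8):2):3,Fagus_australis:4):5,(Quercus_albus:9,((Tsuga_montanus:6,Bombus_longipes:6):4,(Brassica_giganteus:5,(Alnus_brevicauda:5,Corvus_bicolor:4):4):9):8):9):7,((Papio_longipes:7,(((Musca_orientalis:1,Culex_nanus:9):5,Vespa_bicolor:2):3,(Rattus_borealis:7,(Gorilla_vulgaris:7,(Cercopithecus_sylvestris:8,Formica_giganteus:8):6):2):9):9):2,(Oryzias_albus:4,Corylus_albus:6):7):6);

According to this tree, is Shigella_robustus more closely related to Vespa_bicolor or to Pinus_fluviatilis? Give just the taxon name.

Pinus_fluviatilis

The MRCA of Shigella_robustus and Pinus_fluviatilis subtends (Shigella_robustus,(Pinus_fluviatilis,Tremarctos_montanus)) (3 taxa).
The MRCA of Shigella_robustus and Vespa_bicolor is the root, subtending the entire tree (20 taxa).
The first is nested inside the second, so Shigella_robustus shares a more recent common ancestor with Pinus_fluviatilis.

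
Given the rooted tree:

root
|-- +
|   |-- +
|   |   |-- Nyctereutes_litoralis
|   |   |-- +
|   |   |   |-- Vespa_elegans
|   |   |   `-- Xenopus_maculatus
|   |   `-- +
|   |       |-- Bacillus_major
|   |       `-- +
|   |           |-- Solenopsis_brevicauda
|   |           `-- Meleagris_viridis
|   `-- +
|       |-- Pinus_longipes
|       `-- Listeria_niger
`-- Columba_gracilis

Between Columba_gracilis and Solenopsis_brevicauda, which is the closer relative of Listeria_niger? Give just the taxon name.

The MRCA of Listeria_niger and Solenopsis_brevicauda subtends ((Nyctereutes_litoralis,(Vespa_elegans,Xenopus_maculatus),(Bacillus_major,(Solenopsis_brevicauda,Meleagris_viridis))),(Pinus_longipes,Listeria_niger)) (8 taxa).
The MRCA of Listeria_niger and Columba_gracilis is the root, subtending the entire tree (9 taxa).
The first is nested inside the second, so Listeria_niger shares a more recent common ancestor with Solenopsis_brevicauda.

Solenopsis_brevicauda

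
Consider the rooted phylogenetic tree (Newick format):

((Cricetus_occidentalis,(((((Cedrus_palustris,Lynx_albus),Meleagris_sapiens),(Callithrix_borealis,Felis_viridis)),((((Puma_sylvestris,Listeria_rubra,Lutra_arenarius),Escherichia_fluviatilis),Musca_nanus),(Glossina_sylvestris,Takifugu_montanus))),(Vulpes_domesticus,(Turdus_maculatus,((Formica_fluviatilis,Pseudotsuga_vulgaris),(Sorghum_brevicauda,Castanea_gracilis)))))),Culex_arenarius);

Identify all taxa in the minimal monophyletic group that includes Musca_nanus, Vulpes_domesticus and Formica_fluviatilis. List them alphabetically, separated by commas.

Callithrix_borealis, Castanea_gracilis, Cedrus_palustris, Escherichia_fluviatilis, Felis_viridis, Formica_fluviatilis, Glossina_sylvestris, Listeria_rubra, Lutra_arenarius, Lynx_albus, Meleagris_sapiens, Musca_nanus, Pseudotsuga_vulgaris, Puma_sylvestris, Sorghum_brevicauda, Takifugu_montanus, Turdus_maculatus, Vulpes_domesticus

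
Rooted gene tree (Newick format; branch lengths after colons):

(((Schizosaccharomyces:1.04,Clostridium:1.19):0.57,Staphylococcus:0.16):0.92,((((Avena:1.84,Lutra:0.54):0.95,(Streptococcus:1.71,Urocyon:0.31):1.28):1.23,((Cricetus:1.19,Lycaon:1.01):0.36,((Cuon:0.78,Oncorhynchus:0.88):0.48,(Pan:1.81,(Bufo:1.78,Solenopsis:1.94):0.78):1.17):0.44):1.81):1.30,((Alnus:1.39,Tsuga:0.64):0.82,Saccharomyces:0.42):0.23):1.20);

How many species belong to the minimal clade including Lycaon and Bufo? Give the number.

The MRCA of Lycaon and Bufo is the node subtending ((Cricetus,Lycaon),((Cuon,Oncorhynchus),(Pan,(Bufo,Solenopsis)))).
That clade contains 7 terminal taxa: Bufo, Cricetus, Cuon, Lycaon, Oncorhynchus, Pan, Solenopsis.

7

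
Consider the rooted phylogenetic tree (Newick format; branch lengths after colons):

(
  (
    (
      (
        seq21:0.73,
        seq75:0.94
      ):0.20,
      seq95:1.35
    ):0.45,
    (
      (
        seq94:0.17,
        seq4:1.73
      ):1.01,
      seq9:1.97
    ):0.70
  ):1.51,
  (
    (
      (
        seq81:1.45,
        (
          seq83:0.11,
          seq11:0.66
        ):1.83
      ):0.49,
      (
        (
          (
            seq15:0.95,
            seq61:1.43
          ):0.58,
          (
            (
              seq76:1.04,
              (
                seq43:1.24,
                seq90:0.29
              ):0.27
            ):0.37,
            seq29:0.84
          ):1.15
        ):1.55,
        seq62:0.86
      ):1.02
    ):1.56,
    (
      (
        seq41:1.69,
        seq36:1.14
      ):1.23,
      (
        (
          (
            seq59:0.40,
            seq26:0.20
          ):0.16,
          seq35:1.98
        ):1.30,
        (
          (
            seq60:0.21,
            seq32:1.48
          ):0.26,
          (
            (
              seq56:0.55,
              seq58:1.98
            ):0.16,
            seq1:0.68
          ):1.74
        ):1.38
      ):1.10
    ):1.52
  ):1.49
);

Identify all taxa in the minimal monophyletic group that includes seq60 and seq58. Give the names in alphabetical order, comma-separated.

seq1, seq32, seq56, seq58, seq60

Tracing seq60: it sits inside (seq60,seq32).
Tracing seq58: it sits inside (seq56,seq58).
The smallest clade enclosing both is ((seq60,seq32),((seq56,seq58),seq1)); the answer is its 5 terminal taxa in alphabetical order.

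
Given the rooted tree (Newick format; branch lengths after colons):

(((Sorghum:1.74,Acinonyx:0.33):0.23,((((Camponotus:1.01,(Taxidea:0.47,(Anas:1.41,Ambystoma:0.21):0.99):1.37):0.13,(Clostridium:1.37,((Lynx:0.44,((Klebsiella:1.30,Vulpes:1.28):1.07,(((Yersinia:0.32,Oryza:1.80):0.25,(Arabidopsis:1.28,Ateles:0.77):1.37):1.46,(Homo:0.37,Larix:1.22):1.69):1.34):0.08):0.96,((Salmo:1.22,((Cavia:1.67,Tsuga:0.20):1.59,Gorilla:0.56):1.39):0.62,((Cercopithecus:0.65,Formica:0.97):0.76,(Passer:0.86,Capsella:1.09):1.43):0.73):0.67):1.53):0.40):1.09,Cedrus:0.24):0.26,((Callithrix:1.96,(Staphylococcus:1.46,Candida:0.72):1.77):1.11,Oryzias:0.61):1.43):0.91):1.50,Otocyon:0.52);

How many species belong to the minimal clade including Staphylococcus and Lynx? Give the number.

27

The MRCA of Staphylococcus and Lynx is the node subtending ((((Camponotus,(Taxidea,(Anas,Ambystoma))),(Clostridium,((Lynx,((Klebsiella,Vulpes),(((Yersinia,Oryza),(Arabidopsis,Ateles)),(Homo,Larix)))),((Salmo,((Cavia,Tsuga),Gorilla)),((Cercopithecus,Formica),(Passer,Capsella)))))),Cedrus),((Callithrix,(Staphylococcus,Candida)),Oryzias)).
That clade contains 27 terminal taxa: Ambystoma, Anas, Arabidopsis, Ateles, Callithrix, Camponotus, Candida, Capsella, Cavia, Cedrus, Cercopithecus, Clostridium, Formica, Gorilla, Homo, Klebsiella, Larix, Lynx, Oryza, Oryzias, Passer, Salmo, Staphylococcus, Taxidea, Tsuga, Vulpes, Yersinia.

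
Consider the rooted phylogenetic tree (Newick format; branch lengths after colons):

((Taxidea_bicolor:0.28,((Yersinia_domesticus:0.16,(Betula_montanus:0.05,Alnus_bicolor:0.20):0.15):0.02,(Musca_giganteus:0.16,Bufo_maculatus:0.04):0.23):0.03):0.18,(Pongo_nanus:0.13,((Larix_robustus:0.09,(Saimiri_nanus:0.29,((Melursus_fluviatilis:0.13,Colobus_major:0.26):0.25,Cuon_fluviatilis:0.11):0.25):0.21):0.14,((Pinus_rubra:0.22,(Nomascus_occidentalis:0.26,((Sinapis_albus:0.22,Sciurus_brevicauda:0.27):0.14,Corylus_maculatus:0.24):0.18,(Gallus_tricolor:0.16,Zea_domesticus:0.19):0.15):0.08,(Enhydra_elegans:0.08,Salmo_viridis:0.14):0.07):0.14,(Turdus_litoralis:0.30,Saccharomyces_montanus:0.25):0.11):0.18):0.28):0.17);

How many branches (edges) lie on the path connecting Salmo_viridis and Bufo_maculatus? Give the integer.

10

The MRCA of Salmo_viridis and Bufo_maculatus is the root of the tree.
From Salmo_viridis up to that node: 6 branches. From Bufo_maculatus up to the same node: 4 branches. Total: 6 + 4 = 10.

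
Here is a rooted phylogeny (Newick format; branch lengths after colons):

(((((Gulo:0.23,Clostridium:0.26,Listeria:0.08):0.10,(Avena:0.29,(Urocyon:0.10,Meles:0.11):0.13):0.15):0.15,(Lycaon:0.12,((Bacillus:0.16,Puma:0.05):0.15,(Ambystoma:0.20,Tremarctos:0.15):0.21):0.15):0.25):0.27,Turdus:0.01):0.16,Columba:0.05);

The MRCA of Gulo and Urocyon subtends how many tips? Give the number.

6

The MRCA of Gulo and Urocyon is the node subtending ((Gulo,Clostridium,Listeria),(Avena,(Urocyon,Meles))).
That clade contains 6 terminal taxa: Avena, Clostridium, Gulo, Listeria, Meles, Urocyon.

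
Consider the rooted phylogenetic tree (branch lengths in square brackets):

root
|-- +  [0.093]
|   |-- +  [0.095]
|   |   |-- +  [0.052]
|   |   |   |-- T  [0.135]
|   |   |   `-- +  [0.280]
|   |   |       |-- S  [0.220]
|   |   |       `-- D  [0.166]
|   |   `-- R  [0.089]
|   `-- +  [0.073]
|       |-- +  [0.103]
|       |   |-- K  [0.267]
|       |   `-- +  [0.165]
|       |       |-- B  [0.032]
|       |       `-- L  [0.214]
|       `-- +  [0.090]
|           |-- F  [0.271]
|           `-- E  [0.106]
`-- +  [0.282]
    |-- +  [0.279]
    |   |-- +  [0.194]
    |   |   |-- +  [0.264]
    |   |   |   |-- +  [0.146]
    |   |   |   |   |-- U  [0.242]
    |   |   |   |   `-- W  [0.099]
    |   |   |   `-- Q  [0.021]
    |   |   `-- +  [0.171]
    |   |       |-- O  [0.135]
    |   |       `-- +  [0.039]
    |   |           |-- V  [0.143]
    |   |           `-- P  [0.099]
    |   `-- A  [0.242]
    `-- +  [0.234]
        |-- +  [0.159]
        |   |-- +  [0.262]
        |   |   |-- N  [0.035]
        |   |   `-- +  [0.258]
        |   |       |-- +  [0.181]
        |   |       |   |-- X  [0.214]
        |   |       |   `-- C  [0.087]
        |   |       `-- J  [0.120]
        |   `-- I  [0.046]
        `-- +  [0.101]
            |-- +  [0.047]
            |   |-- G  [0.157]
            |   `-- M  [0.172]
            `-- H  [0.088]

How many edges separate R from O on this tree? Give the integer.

8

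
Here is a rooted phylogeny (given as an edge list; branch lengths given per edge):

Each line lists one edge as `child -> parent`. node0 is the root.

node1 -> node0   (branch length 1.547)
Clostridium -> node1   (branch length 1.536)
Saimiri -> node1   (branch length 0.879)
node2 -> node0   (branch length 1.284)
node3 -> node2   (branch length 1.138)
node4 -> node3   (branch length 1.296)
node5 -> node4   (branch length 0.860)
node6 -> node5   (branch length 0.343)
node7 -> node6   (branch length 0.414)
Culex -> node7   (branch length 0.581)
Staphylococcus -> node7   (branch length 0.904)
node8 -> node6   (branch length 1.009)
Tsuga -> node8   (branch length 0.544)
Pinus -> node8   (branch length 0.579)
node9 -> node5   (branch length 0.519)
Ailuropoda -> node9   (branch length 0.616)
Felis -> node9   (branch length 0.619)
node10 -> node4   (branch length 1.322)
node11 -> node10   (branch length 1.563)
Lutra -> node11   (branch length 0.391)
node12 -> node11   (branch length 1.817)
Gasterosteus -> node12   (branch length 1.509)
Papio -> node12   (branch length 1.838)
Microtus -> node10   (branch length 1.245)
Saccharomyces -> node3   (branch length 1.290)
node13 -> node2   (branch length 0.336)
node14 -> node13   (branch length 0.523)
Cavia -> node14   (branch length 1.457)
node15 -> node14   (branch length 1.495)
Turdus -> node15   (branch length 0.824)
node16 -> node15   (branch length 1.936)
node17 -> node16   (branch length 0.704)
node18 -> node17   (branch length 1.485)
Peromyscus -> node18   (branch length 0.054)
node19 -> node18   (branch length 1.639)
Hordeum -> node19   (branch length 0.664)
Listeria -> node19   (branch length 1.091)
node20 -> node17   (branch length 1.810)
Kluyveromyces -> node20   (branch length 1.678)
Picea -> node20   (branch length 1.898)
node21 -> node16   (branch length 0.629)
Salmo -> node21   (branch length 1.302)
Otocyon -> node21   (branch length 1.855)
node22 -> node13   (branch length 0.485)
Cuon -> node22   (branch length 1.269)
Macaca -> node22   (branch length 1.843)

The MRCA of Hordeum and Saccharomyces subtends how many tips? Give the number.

The MRCA of Hordeum and Saccharomyces is the node subtending ((((((Culex,Staphylococcus),(Tsuga,Pinus)),(Ailuropoda,Felis)),((Lutra,(Gasterosteus,Papio)),Microtus)),Saccharomyces),((Cavia,(Turdus,(((Peromyscus,(Hordeum,Listeria)),(Kluyveromyces,Picea)),(Salmo,Otocyon)))),(Cuon,Macaca))).
That clade contains 22 terminal taxa: Ailuropoda, Cavia, Culex, Cuon, Felis, Gasterosteus, Hordeum, Kluyveromyces, Listeria, Lutra, Macaca, Microtus, Otocyon, Papio, Peromyscus, Picea, Pinus, Saccharomyces, Salmo, Staphylococcus, Tsuga, Turdus.

22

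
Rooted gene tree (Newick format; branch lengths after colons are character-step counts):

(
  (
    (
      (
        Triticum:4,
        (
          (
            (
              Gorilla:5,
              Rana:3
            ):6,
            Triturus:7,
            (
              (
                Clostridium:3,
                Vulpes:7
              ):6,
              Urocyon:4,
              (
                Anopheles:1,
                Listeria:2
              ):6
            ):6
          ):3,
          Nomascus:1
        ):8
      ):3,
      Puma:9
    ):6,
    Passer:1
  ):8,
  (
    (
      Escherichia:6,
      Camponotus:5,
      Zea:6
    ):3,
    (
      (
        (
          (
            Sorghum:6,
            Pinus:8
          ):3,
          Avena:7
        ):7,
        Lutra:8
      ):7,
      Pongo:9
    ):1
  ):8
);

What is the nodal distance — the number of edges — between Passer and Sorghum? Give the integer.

8

The MRCA of Passer and Sorghum is the root of the tree.
From Passer up to that node: 2 branches. From Sorghum up to the same node: 6 branches. Total: 2 + 6 = 8.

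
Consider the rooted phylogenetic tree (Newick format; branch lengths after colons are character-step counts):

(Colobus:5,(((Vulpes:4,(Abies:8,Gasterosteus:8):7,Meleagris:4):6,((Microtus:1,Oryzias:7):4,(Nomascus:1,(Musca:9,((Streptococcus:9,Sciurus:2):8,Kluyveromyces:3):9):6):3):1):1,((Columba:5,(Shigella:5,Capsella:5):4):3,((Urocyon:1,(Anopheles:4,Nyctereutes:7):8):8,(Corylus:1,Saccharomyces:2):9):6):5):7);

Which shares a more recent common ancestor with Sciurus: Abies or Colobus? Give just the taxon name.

Abies

The MRCA of Sciurus and Abies subtends ((Vulpes,(Abies,Gasterosteus),Meleagris),((Microtus,Oryzias),(Nomascus,(Musca,((Streptococcus,Sciurus),Kluyveromyces))))) (11 taxa).
The MRCA of Sciurus and Colobus is the root, subtending the entire tree (20 taxa).
The first is nested inside the second, so Sciurus shares a more recent common ancestor with Abies.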